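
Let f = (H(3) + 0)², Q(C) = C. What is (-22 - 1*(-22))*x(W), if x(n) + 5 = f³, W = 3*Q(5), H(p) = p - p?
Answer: 0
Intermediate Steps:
H(p) = 0
W = 15 (W = 3*5 = 15)
f = 0 (f = (0 + 0)² = 0² = 0)
x(n) = -5 (x(n) = -5 + 0³ = -5 + 0 = -5)
(-22 - 1*(-22))*x(W) = (-22 - 1*(-22))*(-5) = (-22 + 22)*(-5) = 0*(-5) = 0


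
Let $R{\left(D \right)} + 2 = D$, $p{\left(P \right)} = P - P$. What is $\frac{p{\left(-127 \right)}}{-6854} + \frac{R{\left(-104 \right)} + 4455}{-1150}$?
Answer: $- \frac{4349}{1150} \approx -3.7817$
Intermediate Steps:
$p{\left(P \right)} = 0$
$R{\left(D \right)} = -2 + D$
$\frac{p{\left(-127 \right)}}{-6854} + \frac{R{\left(-104 \right)} + 4455}{-1150} = \frac{0}{-6854} + \frac{\left(-2 - 104\right) + 4455}{-1150} = 0 \left(- \frac{1}{6854}\right) + \left(-106 + 4455\right) \left(- \frac{1}{1150}\right) = 0 + 4349 \left(- \frac{1}{1150}\right) = 0 - \frac{4349}{1150} = - \frac{4349}{1150}$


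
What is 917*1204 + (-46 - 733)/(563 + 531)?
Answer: 1207849613/1094 ≈ 1.1041e+6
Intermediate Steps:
917*1204 + (-46 - 733)/(563 + 531) = 1104068 - 779/1094 = 1207849613/1094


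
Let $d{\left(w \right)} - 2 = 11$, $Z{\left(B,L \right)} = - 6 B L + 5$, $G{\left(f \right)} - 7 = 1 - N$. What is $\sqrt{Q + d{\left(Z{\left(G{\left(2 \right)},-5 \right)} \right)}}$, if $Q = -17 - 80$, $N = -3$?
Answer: $2 i \sqrt{21} \approx 9.1651 i$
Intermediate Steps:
$G{\left(f \right)} = 11$ ($G{\left(f \right)} = 7 + \left(1 - -3\right) = 7 + \left(1 + 3\right) = 7 + 4 = 11$)
$Z{\left(B,L \right)} = 5 - 6 B L$ ($Z{\left(B,L \right)} = - 6 B L + 5 = 5 - 6 B L$)
$d{\left(w \right)} = 13$ ($d{\left(w \right)} = 2 + 11 = 13$)
$Q = -97$ ($Q = -17 - 80 = -97$)
$\sqrt{Q + d{\left(Z{\left(G{\left(2 \right)},-5 \right)} \right)}} = \sqrt{-97 + 13} = \sqrt{-84} = 2 i \sqrt{21}$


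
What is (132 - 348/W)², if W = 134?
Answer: 75168900/4489 ≈ 16745.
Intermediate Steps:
(132 - 348/W)² = (132 - 348/134)² = (132 - 348*1/134)² = (132 - 174/67)² = (8670/67)² = 75168900/4489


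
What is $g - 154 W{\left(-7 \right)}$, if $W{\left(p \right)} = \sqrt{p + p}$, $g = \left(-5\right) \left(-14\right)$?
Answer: $70 - 154 i \sqrt{14} \approx 70.0 - 576.21 i$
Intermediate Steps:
$g = 70$
$W{\left(p \right)} = \sqrt{2} \sqrt{p}$ ($W{\left(p \right)} = \sqrt{2 p} = \sqrt{2} \sqrt{p}$)
$g - 154 W{\left(-7 \right)} = 70 - 154 \sqrt{2} \sqrt{-7} = 70 - 154 \sqrt{2} i \sqrt{7} = 70 - 154 i \sqrt{14}$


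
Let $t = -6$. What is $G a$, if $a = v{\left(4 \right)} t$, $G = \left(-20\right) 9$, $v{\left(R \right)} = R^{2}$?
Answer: $17280$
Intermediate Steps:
$G = -180$
$a = -96$ ($a = 4^{2} \left(-6\right) = 16 \left(-6\right) = -96$)
$G a = \left(-180\right) \left(-96\right) = 17280$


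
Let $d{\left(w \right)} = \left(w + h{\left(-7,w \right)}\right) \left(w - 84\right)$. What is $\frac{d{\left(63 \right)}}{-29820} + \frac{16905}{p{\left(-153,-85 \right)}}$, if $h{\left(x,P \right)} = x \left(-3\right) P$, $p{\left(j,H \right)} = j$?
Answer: $- \frac{3965507}{36210} \approx -109.51$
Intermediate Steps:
$h{\left(x,P \right)} = - 3 P x$ ($h{\left(x,P \right)} = - 3 x P = - 3 P x$)
$d{\left(w \right)} = 22 w \left(-84 + w\right)$ ($d{\left(w \right)} = \left(w - 3 w \left(-7\right)\right) \left(w - 84\right) = \left(w + 21 w\right) \left(-84 + w\right) = 22 w \left(-84 + w\right)$)
$\frac{d{\left(63 \right)}}{-29820} + \frac{16905}{p{\left(-153,-85 \right)}} = \frac{22 \cdot 63 \left(-84 + 63\right)}{-29820} + \frac{16905}{-153} = 22 \cdot 63 \left(-21\right) \left(- \frac{1}{29820}\right) + 16905 \left(- \frac{1}{153}\right) = \left(-29106\right) \left(- \frac{1}{29820}\right) - \frac{5635}{51} = \frac{693}{710} - \frac{5635}{51} = - \frac{3965507}{36210}$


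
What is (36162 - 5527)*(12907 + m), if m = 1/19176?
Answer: 7582304431955/19176 ≈ 3.9541e+8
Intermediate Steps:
m = 1/19176 ≈ 5.2149e-5
(36162 - 5527)*(12907 + m) = (36162 - 5527)*(12907 + 1/19176) = 30635*(247504633/19176) = 7582304431955/19176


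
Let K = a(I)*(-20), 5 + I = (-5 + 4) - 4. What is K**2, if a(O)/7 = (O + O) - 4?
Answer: 11289600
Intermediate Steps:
I = -10 (I = -5 + ((-5 + 4) - 4) = -5 + (-1 - 4) = -5 - 5 = -10)
a(O) = -28 + 14*O (a(O) = 7*((O + O) - 4) = 7*(2*O - 4) = 7*(-4 + 2*O) = -28 + 14*O)
K = 3360 (K = (-28 + 14*(-10))*(-20) = (-28 - 140)*(-20) = -168*(-20) = 3360)
K**2 = 3360**2 = 11289600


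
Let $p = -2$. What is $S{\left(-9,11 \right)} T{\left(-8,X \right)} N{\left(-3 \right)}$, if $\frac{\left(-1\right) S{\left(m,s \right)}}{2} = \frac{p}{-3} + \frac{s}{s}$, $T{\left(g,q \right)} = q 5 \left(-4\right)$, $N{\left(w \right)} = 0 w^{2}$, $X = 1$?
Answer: $0$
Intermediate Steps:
$N{\left(w \right)} = 0$
$T{\left(g,q \right)} = - 20 q$ ($T{\left(g,q \right)} = 5 q \left(-4\right) = - 20 q$)
$S{\left(m,s \right)} = - \frac{10}{3}$ ($S{\left(m,s \right)} = - 2 \left(- \frac{2}{-3} + \frac{s}{s}\right) = - 2 \left(\left(-2\right) \left(- \frac{1}{3}\right) + 1\right) = - 2 \left(\frac{2}{3} + 1\right) = \left(-2\right) \frac{5}{3} = - \frac{10}{3}$)
$S{\left(-9,11 \right)} T{\left(-8,X \right)} N{\left(-3 \right)} = - \frac{10 \left(\left(-20\right) 1\right)}{3} \cdot 0 = \left(- \frac{10}{3}\right) \left(-20\right) 0 = \frac{200}{3} \cdot 0 = 0$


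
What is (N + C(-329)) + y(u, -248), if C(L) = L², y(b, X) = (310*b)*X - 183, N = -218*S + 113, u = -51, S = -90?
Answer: 4048671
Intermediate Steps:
N = 19733 (N = -218*(-90) + 113 = 19620 + 113 = 19733)
y(b, X) = -183 + 310*X*b (y(b, X) = 310*X*b - 183 = -183 + 310*X*b)
(N + C(-329)) + y(u, -248) = (19733 + (-329)²) + (-183 + 310*(-248)*(-51)) = (19733 + 108241) + (-183 + 3920880) = 127974 + 3920697 = 4048671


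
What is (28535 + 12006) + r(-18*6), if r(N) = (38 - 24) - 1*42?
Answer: 40513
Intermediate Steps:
r(N) = -28 (r(N) = 14 - 42 = -28)
(28535 + 12006) + r(-18*6) = (28535 + 12006) - 28 = 40541 - 28 = 40513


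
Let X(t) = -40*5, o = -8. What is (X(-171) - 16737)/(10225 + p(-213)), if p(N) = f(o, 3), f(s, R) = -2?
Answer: -16937/10223 ≈ -1.6568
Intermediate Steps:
p(N) = -2
X(t) = -200
(X(-171) - 16737)/(10225 + p(-213)) = (-200 - 16737)/(10225 - 2) = -16937/10223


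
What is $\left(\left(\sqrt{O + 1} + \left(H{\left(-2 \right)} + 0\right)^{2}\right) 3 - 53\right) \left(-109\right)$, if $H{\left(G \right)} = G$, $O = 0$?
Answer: $4142$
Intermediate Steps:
$\left(\left(\sqrt{O + 1} + \left(H{\left(-2 \right)} + 0\right)^{2}\right) 3 - 53\right) \left(-109\right) = \left(\left(\sqrt{0 + 1} + \left(-2 + 0\right)^{2}\right) 3 - 53\right) \left(-109\right) = \left(\left(\sqrt{1} + \left(-2\right)^{2}\right) 3 - 53\right) \left(-109\right) = \left(\left(1 + 4\right) 3 - 53\right) \left(-109\right) = \left(5 \cdot 3 - 53\right) \left(-109\right) = \left(15 - 53\right) \left(-109\right) = \left(-38\right) \left(-109\right) = 4142$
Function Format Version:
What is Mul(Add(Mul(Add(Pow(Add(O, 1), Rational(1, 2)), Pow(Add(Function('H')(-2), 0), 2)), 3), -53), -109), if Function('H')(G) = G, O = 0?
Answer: 4142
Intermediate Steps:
Mul(Add(Mul(Add(Pow(Add(O, 1), Rational(1, 2)), Pow(Add(Function('H')(-2), 0), 2)), 3), -53), -109) = Mul(Add(Mul(Add(Pow(Add(0, 1), Rational(1, 2)), Pow(Add(-2, 0), 2)), 3), -53), -109) = Mul(Add(Mul(Add(Pow(1, Rational(1, 2)), Pow(-2, 2)), 3), -53), -109) = Mul(Add(Mul(Add(1, 4), 3), -53), -109) = Mul(Add(Mul(5, 3), -53), -109) = Mul(Add(15, -53), -109) = Mul(-38, -109) = 4142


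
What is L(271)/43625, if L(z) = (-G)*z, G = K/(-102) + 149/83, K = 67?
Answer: -2611627/369329250 ≈ -0.0070713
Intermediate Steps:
G = 9637/8466 (G = 67/(-102) + 149/83 = 67*(-1/102) + 149*(1/83) = -67/102 + 149/83 = 9637/8466 ≈ 1.1383)
L(z) = -9637*z/8466 (L(z) = (-1*9637/8466)*z = -9637*z/8466)
L(271)/43625 = -9637/8466*271/43625 = -2611627/8466*1/43625 = -2611627/369329250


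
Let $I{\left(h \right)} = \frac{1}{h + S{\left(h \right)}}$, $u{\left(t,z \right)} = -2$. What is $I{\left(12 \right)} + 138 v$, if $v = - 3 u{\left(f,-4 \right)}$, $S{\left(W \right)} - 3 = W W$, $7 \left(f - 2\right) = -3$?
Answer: $\frac{131653}{159} \approx 828.01$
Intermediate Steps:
$f = \frac{11}{7}$ ($f = 2 + \frac{1}{7} \left(-3\right) = 2 - \frac{3}{7} = \frac{11}{7} \approx 1.5714$)
$S{\left(W \right)} = 3 + W^{2}$ ($S{\left(W \right)} = 3 + W W = 3 + W^{2}$)
$I{\left(h \right)} = \frac{1}{3 + h + h^{2}}$ ($I{\left(h \right)} = \frac{1}{h + \left(3 + h^{2}\right)} = \frac{1}{3 + h + h^{2}}$)
$v = 6$ ($v = \left(-3\right) \left(-2\right) = 6$)
$I{\left(12 \right)} + 138 v = \frac{1}{3 + 12 + 12^{2}} + 138 \cdot 6 = \frac{1}{3 + 12 + 144} + 828 = \frac{1}{159} + 828 = \frac{131653}{159}$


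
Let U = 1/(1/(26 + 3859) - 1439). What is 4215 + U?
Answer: 23564012625/5590514 ≈ 4215.0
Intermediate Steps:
U = -3885/5590514 (U = 1/(1/3885 - 1439) = 1/(-5590514/3885) = -3885/5590514 ≈ -0.00069493)
4215 + U = 4215 - 3885/5590514 = 23564012625/5590514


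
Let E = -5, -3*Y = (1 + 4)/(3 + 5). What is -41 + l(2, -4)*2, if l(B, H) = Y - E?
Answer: -377/12 ≈ -31.417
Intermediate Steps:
Y = -5/24 (Y = -(1 + 4)/(3*(3 + 5)) = -5/(3*8) = -⅓*5/8 = -5/24 ≈ -0.20833)
l(B, H) = 115/24 (l(B, H) = -5/24 - 1*(-5) = -5/24 + 5 = 115/24)
-41 + l(2, -4)*2 = -41 + (115/24)*2 = -41 + 115/12 = -377/12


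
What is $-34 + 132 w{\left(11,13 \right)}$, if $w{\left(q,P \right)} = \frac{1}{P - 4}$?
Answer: $- \frac{58}{3} \approx -19.333$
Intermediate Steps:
$w{\left(q,P \right)} = \frac{1}{-4 + P}$
$-34 + 132 w{\left(11,13 \right)} = -34 + \frac{132}{-4 + 13} = -34 + \frac{132}{9} = -34 + 132 \cdot \frac{1}{9} = -34 + \frac{44}{3} = - \frac{58}{3}$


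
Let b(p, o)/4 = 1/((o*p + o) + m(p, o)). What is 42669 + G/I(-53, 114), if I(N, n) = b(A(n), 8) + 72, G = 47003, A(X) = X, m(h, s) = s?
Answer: 723690341/16705 ≈ 43322.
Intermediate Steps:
b(p, o) = 4/(2*o + o*p) (b(p, o) = 4/((o*p + o) + o) = 4/((o + o*p) + o) = 4/(2*o + o*p))
I(N, n) = 72 + 1/(2*(2 + n)) (I(N, n) = 4/(8*(2 + n)) + 72 = 4*(⅛)/(2 + n) + 72 = 1/(2*(2 + n)) + 72 = 72 + 1/(2*(2 + n)))
42669 + G/I(-53, 114) = 42669 + 47003/(((289 + 144*114)/(2*(2 + 114)))) = 42669 + 47003/(((½)*(289 + 16416)/116)) = 42669 + 47003/(((½)*(1/116)*16705)) = 42669 + 47003/(16705/232) = 42669 + 47003*(232/16705) = 42669 + 10904696/16705 = 723690341/16705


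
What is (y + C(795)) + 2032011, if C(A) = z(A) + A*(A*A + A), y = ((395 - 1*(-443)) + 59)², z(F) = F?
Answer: 505929315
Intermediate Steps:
y = 804609 (y = ((395 + 443) + 59)² = (838 + 59)² = 897² = 804609)
C(A) = A + A*(A + A²) (C(A) = A + A*(A*A + A) = A + A*(A² + A) = A + A*(A + A²))
(y + C(795)) + 2032011 = (804609 + 795*(1 + 795 + 795²)) + 2032011 = (804609 + 795*(1 + 795 + 632025)) + 2032011 = (804609 + 795*632821) + 2032011 = (804609 + 503092695) + 2032011 = 503897304 + 2032011 = 505929315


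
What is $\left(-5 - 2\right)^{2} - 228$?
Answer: $-179$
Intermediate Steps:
$\left(-5 - 2\right)^{2} - 228 = \left(-7\right)^{2} - 228 = 49 - 228 = -179$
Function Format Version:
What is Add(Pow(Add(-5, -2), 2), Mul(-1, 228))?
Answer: -179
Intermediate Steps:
Add(Pow(Add(-5, -2), 2), Mul(-1, 228)) = Add(Pow(-7, 2), -228) = Add(49, -228) = -179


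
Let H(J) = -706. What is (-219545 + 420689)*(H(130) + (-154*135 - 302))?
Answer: -4384536912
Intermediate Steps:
(-219545 + 420689)*(H(130) + (-154*135 - 302)) = (-219545 + 420689)*(-706 + (-154*135 - 302)) = 201144*(-706 + (-20790 - 302)) = 201144*(-706 - 21092) = 201144*(-21798) = -4384536912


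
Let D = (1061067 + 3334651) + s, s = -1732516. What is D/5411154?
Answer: 443867/901859 ≈ 0.49217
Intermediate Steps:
D = 2663202 (D = (1061067 + 3334651) - 1732516 = 4395718 - 1732516 = 2663202)
D/5411154 = 2663202/5411154 = 2663202*(1/5411154) = 443867/901859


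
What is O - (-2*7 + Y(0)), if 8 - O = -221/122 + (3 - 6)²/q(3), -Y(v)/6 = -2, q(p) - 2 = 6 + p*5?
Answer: 32045/2806 ≈ 11.420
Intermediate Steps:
q(p) = 8 + 5*p (q(p) = 2 + (6 + p*5) = 2 + (6 + 5*p) = 8 + 5*p)
Y(v) = 12 (Y(v) = -6*(-2) = 12)
O = 26433/2806 (O = 8 - (-221/122 + (3 - 6)²/(8 + 5*3)) = 8 - (-221*1/122 + (-3)²/(8 + 15)) = 8 - (-221/122 + 9/23) = 8 - 1*(-3985/2806) = 8 + 3985/2806 = 26433/2806 ≈ 9.4202)
O - (-2*7 + Y(0)) = 26433/2806 - (-2*7 + 12) = 26433/2806 - (-14 + 12) = 26433/2806 - 1*(-2) = 26433/2806 + 2 = 32045/2806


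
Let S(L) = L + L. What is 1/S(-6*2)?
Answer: -1/24 ≈ -0.041667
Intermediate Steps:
S(L) = 2*L
1/S(-6*2) = 1/(2*(-6*2)) = 1/(2*(-12)) = 1/(-24) = -1/24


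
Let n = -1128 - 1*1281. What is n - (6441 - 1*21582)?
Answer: 12732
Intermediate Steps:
n = -2409 (n = -1128 - 1281 = -2409)
n - (6441 - 1*21582) = -2409 - (6441 - 1*21582) = -2409 - (6441 - 21582) = -2409 - 1*(-15141) = -2409 + 15141 = 12732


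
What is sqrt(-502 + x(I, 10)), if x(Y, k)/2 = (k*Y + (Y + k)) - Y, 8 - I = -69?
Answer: 23*sqrt(2) ≈ 32.527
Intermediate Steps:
I = 77 (I = 8 - 1*(-69) = 8 + 69 = 77)
x(Y, k) = 2*k + 2*Y*k (x(Y, k) = 2*((k*Y + (Y + k)) - Y) = 2*((Y*k + (Y + k)) - Y) = 2*((Y + k + Y*k) - Y) = 2*(k + Y*k) = 2*k + 2*Y*k)
sqrt(-502 + x(I, 10)) = sqrt(-502 + 2*10*(1 + 77)) = sqrt(-502 + 2*10*78) = sqrt(-502 + 1560) = sqrt(1058) = 23*sqrt(2)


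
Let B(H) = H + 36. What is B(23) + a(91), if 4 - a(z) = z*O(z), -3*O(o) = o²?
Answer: 753760/3 ≈ 2.5125e+5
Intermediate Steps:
B(H) = 36 + H
O(o) = -o²/3
a(z) = 4 + z³/3 (a(z) = 4 - z*(-z²/3) = 4 - (-1)*z³/3 = 4 + z³/3)
B(23) + a(91) = (36 + 23) + (4 + (⅓)*91³) = 59 + (4 + (⅓)*753571) = 59 + (4 + 753571/3) = 59 + 753583/3 = 753760/3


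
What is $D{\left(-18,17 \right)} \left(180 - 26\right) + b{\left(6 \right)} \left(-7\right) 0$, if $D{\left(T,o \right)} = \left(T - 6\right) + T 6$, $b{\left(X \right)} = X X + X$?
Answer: $-20328$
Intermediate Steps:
$b{\left(X \right)} = X + X^{2}$ ($b{\left(X \right)} = X^{2} + X = X + X^{2}$)
$D{\left(T,o \right)} = -6 + 7 T$ ($D{\left(T,o \right)} = \left(T - 6\right) + 6 T = \left(-6 + T\right) + 6 T = -6 + 7 T$)
$D{\left(-18,17 \right)} \left(180 - 26\right) + b{\left(6 \right)} \left(-7\right) 0 = \left(-6 + 7 \left(-18\right)\right) \left(180 - 26\right) + 6 \left(1 + 6\right) \left(-7\right) 0 = \left(-6 - 126\right) \left(180 - 26\right) + 6 \cdot 7 \left(-7\right) 0 = \left(-132\right) 154 + 42 \left(-7\right) 0 = -20328 - 0 = -20328 + 0 = -20328$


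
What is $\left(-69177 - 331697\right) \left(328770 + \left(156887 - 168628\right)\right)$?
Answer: $-127088683346$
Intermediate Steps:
$\left(-69177 - 331697\right) \left(328770 + \left(156887 - 168628\right)\right) = - 400874 \left(328770 - 11741\right) = \left(-400874\right) 317029 = -127088683346$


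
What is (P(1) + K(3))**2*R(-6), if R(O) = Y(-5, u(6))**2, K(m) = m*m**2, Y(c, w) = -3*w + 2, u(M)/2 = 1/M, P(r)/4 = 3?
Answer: 1521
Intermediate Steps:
P(r) = 12 (P(r) = 4*3 = 12)
u(M) = 2/M
Y(c, w) = 2 - 3*w
K(m) = m**3
R(O) = 1 (R(O) = (2 - 6/6)**2 = (2 - 3*1/3)**2 = (2 - 1)**2 = 1**2 = 1)
(P(1) + K(3))**2*R(-6) = (12 + 3**3)**2*1 = (12 + 27)**2*1 = 39**2*1 = 1521*1 = 1521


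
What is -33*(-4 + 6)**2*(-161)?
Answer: 21252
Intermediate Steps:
-33*(-4 + 6)**2*(-161) = -33*2**2*(-161) = -33*4*(-161) = -132*(-161) = 21252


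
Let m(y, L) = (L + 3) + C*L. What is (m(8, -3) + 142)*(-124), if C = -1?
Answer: -17980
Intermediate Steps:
m(y, L) = 3 (m(y, L) = (L + 3) - L = (3 + L) - L = 3)
(m(8, -3) + 142)*(-124) = (3 + 142)*(-124) = 145*(-124) = -17980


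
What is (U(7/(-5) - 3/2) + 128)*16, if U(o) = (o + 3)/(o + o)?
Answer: 59384/29 ≈ 2047.7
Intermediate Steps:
U(o) = (3 + o)/(2*o) (U(o) = (3 + o)/((2*o)) = (3 + o)*(1/(2*o)) = (3 + o)/(2*o))
(U(7/(-5) - 3/2) + 128)*16 = ((3 + (7/(-5) - 3/2))/(2*(7/(-5) - 3/2)) + 128)*16 = ((3 + (7*(-⅕) - 3*½))/(2*(7*(-⅕) - 3*½)) + 128)*16 = ((3 + (-7/5 - 3/2))/(2*(-7/5 - 3/2)) + 128)*16 = ((3 - 29/10)/(2*(-29/10)) + 128)*16 = ((½)*(-10/29)*(⅒) + 128)*16 = (-1/58 + 128)*16 = (7423/58)*16 = 59384/29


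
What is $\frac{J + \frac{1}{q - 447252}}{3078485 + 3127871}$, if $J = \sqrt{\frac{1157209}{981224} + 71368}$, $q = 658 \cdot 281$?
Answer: $- \frac{1}{1628262322024} + \frac{3 \sqrt{1908730119160794}}{3044912729872} \approx 4.3045 \cdot 10^{-5}$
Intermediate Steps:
$q = 184898$
$J = \frac{3 \sqrt{1908730119160794}}{490612}$ ($J = \sqrt{1157209 \cdot \frac{1}{981224} + 71368} = \sqrt{\frac{1157209}{981224} + 71368} = \sqrt{\frac{70029151641}{981224}} = \frac{3 \sqrt{1908730119160794}}{490612} \approx 267.15$)
$\frac{J + \frac{1}{q - 447252}}{3078485 + 3127871} = \frac{\frac{3 \sqrt{1908730119160794}}{490612} + \frac{1}{184898 - 447252}}{3078485 + 3127871} = \frac{\frac{3 \sqrt{1908730119160794}}{490612} + \frac{1}{-262354}}{6206356} = \left(\frac{3 \sqrt{1908730119160794}}{490612} - \frac{1}{262354}\right) \frac{1}{6206356} = \left(- \frac{1}{262354} + \frac{3 \sqrt{1908730119160794}}{490612}\right) \frac{1}{6206356} = - \frac{1}{1628262322024} + \frac{3 \sqrt{1908730119160794}}{3044912729872}$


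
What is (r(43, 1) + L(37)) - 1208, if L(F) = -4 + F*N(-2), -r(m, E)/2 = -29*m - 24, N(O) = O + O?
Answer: 1182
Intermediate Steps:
N(O) = 2*O
r(m, E) = 48 + 58*m (r(m, E) = -2*(-29*m - 24) = -2*(-24 - 29*m) = 48 + 58*m)
L(F) = -4 - 4*F (L(F) = -4 + F*(2*(-2)) = -4 + F*(-4) = -4 - 4*F)
(r(43, 1) + L(37)) - 1208 = ((48 + 58*43) + (-4 - 4*37)) - 1208 = ((48 + 2494) + (-4 - 148)) - 1208 = (2542 - 152) - 1208 = 2390 - 1208 = 1182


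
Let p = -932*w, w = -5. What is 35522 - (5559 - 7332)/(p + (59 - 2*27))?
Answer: 55237301/1555 ≈ 35522.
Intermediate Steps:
p = 4660 (p = -932*(-5) = 4660)
35522 - (5559 - 7332)/(p + (59 - 2*27)) = 35522 - (5559 - 7332)/(4660 + (59 - 2*27)) = 35522 - (-1773)/(4660 + (59 - 54)) = 35522 - (-1773)/(4660 + 5) = 35522 - (-1773)/4665 = 35522 - 1*(-591/1555) = 35522 + 591/1555 = 55237301/1555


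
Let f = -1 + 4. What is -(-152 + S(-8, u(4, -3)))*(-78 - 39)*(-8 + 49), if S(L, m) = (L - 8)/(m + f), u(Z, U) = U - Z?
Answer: -709956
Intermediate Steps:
f = 3
S(L, m) = (-8 + L)/(3 + m) (S(L, m) = (L - 8)/(m + 3) = (-8 + L)/(3 + m))
-(-152 + S(-8, u(4, -3)))*(-78 - 39)*(-8 + 49) = -(-152 + (-8 - 8)/(3 + (-3 - 1*4)))*(-78 - 39)*(-8 + 49) = -(-152 - 16/(3 + (-3 - 4)))*(-117*41) = -(-152 - 16/(3 - 7))*(-4797) = -(-152 - 16/(-4))*(-4797) = -(-152 - ¼*(-16))*(-4797) = -(-152 + 4)*(-4797) = -(-148)*(-4797) = -1*709956 = -709956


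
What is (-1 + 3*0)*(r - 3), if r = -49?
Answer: 52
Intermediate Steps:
(-1 + 3*0)*(r - 3) = (-1 + 3*0)*(-49 - 3) = (-1 + 0)*(-52) = -1*(-52) = 52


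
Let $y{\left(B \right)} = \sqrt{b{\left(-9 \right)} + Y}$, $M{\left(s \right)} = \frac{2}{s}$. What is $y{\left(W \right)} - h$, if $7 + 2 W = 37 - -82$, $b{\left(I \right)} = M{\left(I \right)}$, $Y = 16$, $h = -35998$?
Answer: $35998 + \frac{\sqrt{142}}{3} \approx 36002.0$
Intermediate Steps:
$b{\left(I \right)} = \frac{2}{I}$
$W = 56$ ($W = - \frac{7}{2} + \frac{37 - -82}{2} = - \frac{7}{2} + \frac{37 + 82}{2} = - \frac{7}{2} + \frac{1}{2} \cdot 119 = - \frac{7}{2} + \frac{119}{2} = 56$)
$y{\left(B \right)} = \frac{\sqrt{142}}{3}$ ($y{\left(B \right)} = \sqrt{\frac{2}{-9} + 16} = \sqrt{2 \left(- \frac{1}{9}\right) + 16} = \sqrt{- \frac{2}{9} + 16} = \sqrt{\frac{142}{9}} = \frac{\sqrt{142}}{3}$)
$y{\left(W \right)} - h = \frac{\sqrt{142}}{3} - -35998 = \frac{\sqrt{142}}{3} + 35998 = 35998 + \frac{\sqrt{142}}{3}$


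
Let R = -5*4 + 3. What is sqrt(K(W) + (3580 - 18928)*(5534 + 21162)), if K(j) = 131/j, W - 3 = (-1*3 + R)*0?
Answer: I*sqrt(3687571479)/3 ≈ 20242.0*I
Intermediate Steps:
R = -17 (R = -20 + 3 = -17)
W = 3 (W = 3 + (-1*3 - 17)*0 = 3 + (-3 - 17)*0 = 3 - 20*0 = 3 + 0 = 3)
sqrt(K(W) + (3580 - 18928)*(5534 + 21162)) = sqrt(131/3 + (3580 - 18928)*(5534 + 21162)) = sqrt(131*(1/3) - 15348*26696) = sqrt(131/3 - 409730208) = sqrt(-1229190493/3) = I*sqrt(3687571479)/3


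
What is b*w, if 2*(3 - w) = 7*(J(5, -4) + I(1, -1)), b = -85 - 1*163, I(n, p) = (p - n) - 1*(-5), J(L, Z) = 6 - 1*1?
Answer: 6200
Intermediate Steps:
J(L, Z) = 5 (J(L, Z) = 6 - 1 = 5)
I(n, p) = 5 + p - n (I(n, p) = (p - n) + 5 = 5 + p - n)
b = -248 (b = -85 - 163 = -248)
w = -25 (w = 3 - 7*(5 + (5 - 1 - 1*1))/2 = 3 - 7*(5 + (5 - 1 - 1))/2 = 3 - 7*(5 + 3)/2 = 3 - 7*8/2 = 3 - ½*56 = 3 - 28 = -25)
b*w = -248*(-25) = 6200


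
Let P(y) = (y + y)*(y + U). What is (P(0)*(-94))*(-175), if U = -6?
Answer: 0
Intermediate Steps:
P(y) = 2*y*(-6 + y) (P(y) = (y + y)*(y - 6) = (2*y)*(-6 + y) = 2*y*(-6 + y))
(P(0)*(-94))*(-175) = ((2*0*(-6 + 0))*(-94))*(-175) = ((2*0*(-6))*(-94))*(-175) = (0*(-94))*(-175) = 0*(-175) = 0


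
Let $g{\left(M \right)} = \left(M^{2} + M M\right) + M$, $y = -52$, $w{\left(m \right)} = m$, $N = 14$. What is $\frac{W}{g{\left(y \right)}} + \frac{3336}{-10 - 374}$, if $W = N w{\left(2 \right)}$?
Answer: $- \frac{186009}{21424} \approx -8.6823$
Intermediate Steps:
$g{\left(M \right)} = M + 2 M^{2}$ ($g{\left(M \right)} = \left(M^{2} + M^{2}\right) + M = 2 M^{2} + M = M + 2 M^{2}$)
$W = 28$ ($W = 14 \cdot 2 = 28$)
$\frac{W}{g{\left(y \right)}} + \frac{3336}{-10 - 374} = \frac{28}{\left(-52\right) \left(1 + 2 \left(-52\right)\right)} + \frac{3336}{-10 - 374} = \frac{28}{\left(-52\right) \left(1 - 104\right)} + \frac{3336}{-10 - 374} = \frac{28}{\left(-52\right) \left(-103\right)} + \frac{3336}{-384} = \frac{28}{5356} + 3336 \left(- \frac{1}{384}\right) = 28 \cdot \frac{1}{5356} - \frac{139}{16} = \frac{7}{1339} - \frac{139}{16} = - \frac{186009}{21424}$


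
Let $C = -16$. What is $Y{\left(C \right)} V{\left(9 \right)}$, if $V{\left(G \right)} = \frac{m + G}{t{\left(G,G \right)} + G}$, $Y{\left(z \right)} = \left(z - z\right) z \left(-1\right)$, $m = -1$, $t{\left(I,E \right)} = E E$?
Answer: $0$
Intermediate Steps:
$t{\left(I,E \right)} = E^{2}$
$Y{\left(z \right)} = 0$ ($Y{\left(z \right)} = 0 z \left(-1\right) = 0 \left(-1\right) = 0$)
$V{\left(G \right)} = \frac{-1 + G}{G + G^{2}}$ ($V{\left(G \right)} = \frac{-1 + G}{G^{2} + G} = \frac{-1 + G}{G + G^{2}}$)
$Y{\left(C \right)} V{\left(9 \right)} = 0 \frac{-1 + 9}{9 \left(1 + 9\right)} = 0 \cdot \frac{1}{9} \cdot \frac{1}{10} \cdot 8 = 0 \cdot \frac{4}{45} = 0$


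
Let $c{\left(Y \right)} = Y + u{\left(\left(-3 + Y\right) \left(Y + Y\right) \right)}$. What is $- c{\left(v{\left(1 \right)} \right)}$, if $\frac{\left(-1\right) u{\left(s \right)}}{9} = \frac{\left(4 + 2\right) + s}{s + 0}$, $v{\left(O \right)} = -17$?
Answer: $\frac{8867}{340} \approx 26.079$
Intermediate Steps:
$u{\left(s \right)} = - \frac{9 \left(6 + s\right)}{s}$ ($u{\left(s \right)} = - 9 \frac{\left(4 + 2\right) + s}{s + 0} = - 9 \frac{6 + s}{s} = - \frac{9 \left(6 + s\right)}{s}$)
$c{\left(Y \right)} = -9 + Y - \frac{27}{Y \left(-3 + Y\right)}$ ($c{\left(Y \right)} = Y - \left(9 + \frac{54}{\left(-3 + Y\right) \left(Y + Y\right)}\right) = Y - \left(9 + \frac{54}{\left(-3 + Y\right) 2 Y}\right) = Y - \left(9 + \frac{54}{2 Y \left(-3 + Y\right)}\right) = Y - \left(9 + 54 \frac{1}{2 Y \left(-3 + Y\right)}\right) = Y - \left(9 + \frac{27}{Y \left(-3 + Y\right)}\right) = -9 + Y - \frac{27}{Y \left(-3 + Y\right)}$)
$- c{\left(v{\left(1 \right)} \right)} = - \frac{-27 - 17 \left(-9 - 17\right) \left(-3 - 17\right)}{\left(-17\right) \left(-3 - 17\right)} = - \frac{\left(-1\right) \left(-27 - \left(-442\right) \left(-20\right)\right)}{17 \left(-20\right)} = - \frac{\left(-1\right) \left(-1\right) \left(-27 - 8840\right)}{17 \cdot 20} = - \frac{\left(-1\right) \left(-1\right) \left(-8867\right)}{17 \cdot 20} = \left(-1\right) \left(- \frac{8867}{340}\right) = \frac{8867}{340}$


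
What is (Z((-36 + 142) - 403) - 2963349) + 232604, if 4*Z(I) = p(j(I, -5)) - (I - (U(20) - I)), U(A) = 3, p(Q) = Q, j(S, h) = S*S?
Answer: -5417087/2 ≈ -2.7085e+6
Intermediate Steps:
j(S, h) = S²
Z(I) = ¾ - I/2 + I²/4 (Z(I) = (I² - (I - (3 - I)))/4 = (I² - (I + (-3 + I)))/4 = (I² - (-3 + 2*I))/4 = (I² + (3 - 2*I))/4 = (3 + I² - 2*I)/4 = ¾ - I/2 + I²/4)
(Z((-36 + 142) - 403) - 2963349) + 232604 = ((¾ - ((-36 + 142) - 403)/2 + ((-36 + 142) - 403)²/4) - 2963349) + 232604 = ((¾ - (106 - 403)/2 + (106 - 403)²/4) - 2963349) + 232604 = ((¾ - ½*(-297) + (¼)*(-297)²) - 2963349) + 232604 = ((¾ + 297/2 + (¼)*88209) - 2963349) + 232604 = ((¾ + 297/2 + 88209/4) - 2963349) + 232604 = (44403/2 - 2963349) + 232604 = -5882295/2 + 232604 = -5417087/2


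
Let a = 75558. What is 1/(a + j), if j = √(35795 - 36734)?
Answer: 25186/1903004101 - I*√939/5709012303 ≈ 1.3235e-5 - 5.3675e-9*I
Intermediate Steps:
j = I*√939 (j = √(-939) = I*√939 ≈ 30.643*I)
1/(a + j) = 1/(75558 + I*√939)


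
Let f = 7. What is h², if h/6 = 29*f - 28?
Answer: 1102500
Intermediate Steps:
h = 1050 (h = 6*(29*7 - 28) = 6*(203 - 28) = 6*175 = 1050)
h² = 1050² = 1102500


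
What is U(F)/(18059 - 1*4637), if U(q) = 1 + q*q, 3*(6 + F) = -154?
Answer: 29593/120798 ≈ 0.24498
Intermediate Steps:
F = -172/3 (F = -6 + (⅓)*(-154) = -6 - 154/3 = -172/3 ≈ -57.333)
U(q) = 1 + q²
U(F)/(18059 - 1*4637) = (1 + (-172/3)²)/(18059 - 1*4637) = (1 + 29584/9)/(18059 - 4637) = (29593/9)/13422 = (29593/9)*(1/13422) = 29593/120798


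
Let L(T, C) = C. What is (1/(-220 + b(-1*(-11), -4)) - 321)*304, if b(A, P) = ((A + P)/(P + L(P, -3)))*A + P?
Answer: -22932544/235 ≈ -97585.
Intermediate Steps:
b(A, P) = P + A*(A + P)/(-3 + P) (b(A, P) = ((A + P)/(P - 3))*A + P = ((A + P)/(-3 + P))*A + P = A*(A + P)/(-3 + P) + P = P + A*(A + P)/(-3 + P))
(1/(-220 + b(-1*(-11), -4)) - 321)*304 = (1/(-220 + ((-1*(-11))² + (-4)² - 3*(-4) - 1*(-11)*(-4))/(-3 - 4)) - 321)*304 = (1/(-220 + (11² + 16 + 12 + 11*(-4))/(-7)) - 321)*304 = (1/(-220 - (121 + 16 + 12 - 44)/7) - 321)*304 = (1/(-220 - ⅐*105) - 321)*304 = (1/(-220 - 15) - 321)*304 = (1/(-235) - 321)*304 = (-1/235 - 321)*304 = -75436/235*304 = -22932544/235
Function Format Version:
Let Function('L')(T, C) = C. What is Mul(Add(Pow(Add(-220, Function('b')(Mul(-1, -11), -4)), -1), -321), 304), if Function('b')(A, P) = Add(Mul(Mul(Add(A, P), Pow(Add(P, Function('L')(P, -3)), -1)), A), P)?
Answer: Rational(-22932544, 235) ≈ -97585.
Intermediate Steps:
Function('b')(A, P) = Add(P, Mul(A, Pow(Add(-3, P), -1), Add(A, P))) (Function('b')(A, P) = Add(Mul(Mul(Add(A, P), Pow(Add(P, -3), -1)), A), P) = Add(Mul(Mul(Add(A, P), Pow(Add(-3, P), -1)), A), P) = Add(Mul(Mul(Pow(Add(-3, P), -1), Add(A, P)), A), P) = Add(Mul(A, Pow(Add(-3, P), -1), Add(A, P)), P) = Add(P, Mul(A, Pow(Add(-3, P), -1), Add(A, P))))
Mul(Add(Pow(Add(-220, Function('b')(Mul(-1, -11), -4)), -1), -321), 304) = Mul(Add(Pow(Add(-220, Mul(Pow(Add(-3, -4), -1), Add(Pow(Mul(-1, -11), 2), Pow(-4, 2), Mul(-3, -4), Mul(Mul(-1, -11), -4)))), -1), -321), 304) = Mul(Add(Pow(Add(-220, Mul(Pow(-7, -1), Add(Pow(11, 2), 16, 12, Mul(11, -4)))), -1), -321), 304) = Mul(Add(Pow(Add(-220, Mul(Rational(-1, 7), Add(121, 16, 12, -44))), -1), -321), 304) = Mul(Add(Pow(Add(-220, Mul(Rational(-1, 7), 105)), -1), -321), 304) = Mul(Add(Pow(Add(-220, -15), -1), -321), 304) = Mul(Add(Pow(-235, -1), -321), 304) = Mul(Add(Rational(-1, 235), -321), 304) = Mul(Rational(-75436, 235), 304) = Rational(-22932544, 235)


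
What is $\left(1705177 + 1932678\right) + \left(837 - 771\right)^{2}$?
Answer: $3642211$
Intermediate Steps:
$\left(1705177 + 1932678\right) + \left(837 - 771\right)^{2} = 3637855 + 66^{2} = 3637855 + 4356 = 3642211$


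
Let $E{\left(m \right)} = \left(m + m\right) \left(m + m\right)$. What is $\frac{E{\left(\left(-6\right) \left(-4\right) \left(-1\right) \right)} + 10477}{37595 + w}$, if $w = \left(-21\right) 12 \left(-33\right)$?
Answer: $\frac{12781}{45911} \approx 0.27839$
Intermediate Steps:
$E{\left(m \right)} = 4 m^{2}$ ($E{\left(m \right)} = 2 m 2 m = 4 m^{2}$)
$w = 8316$ ($w = \left(-252\right) \left(-33\right) = 8316$)
$\frac{E{\left(\left(-6\right) \left(-4\right) \left(-1\right) \right)} + 10477}{37595 + w} = \frac{4 \left(\left(-6\right) \left(-4\right) \left(-1\right)\right)^{2} + 10477}{37595 + 8316} = \frac{4 \left(24 \left(-1\right)\right)^{2} + 10477}{45911} = \left(4 \left(-24\right)^{2} + 10477\right) \frac{1}{45911} = \left(4 \cdot 576 + 10477\right) \frac{1}{45911} = \left(2304 + 10477\right) \frac{1}{45911} = 12781 \cdot \frac{1}{45911} = \frac{12781}{45911}$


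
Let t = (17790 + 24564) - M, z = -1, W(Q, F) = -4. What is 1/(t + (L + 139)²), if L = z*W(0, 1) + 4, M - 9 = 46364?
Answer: 1/17590 ≈ 5.6850e-5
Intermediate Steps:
M = 46373 (M = 9 + 46364 = 46373)
L = 8 (L = -1*(-4) + 4 = 4 + 4 = 8)
t = -4019 (t = (17790 + 24564) - 1*46373 = 42354 - 46373 = -4019)
1/(t + (L + 139)²) = 1/(-4019 + (8 + 139)²) = 1/(-4019 + 147²) = 1/(-4019 + 21609) = 1/17590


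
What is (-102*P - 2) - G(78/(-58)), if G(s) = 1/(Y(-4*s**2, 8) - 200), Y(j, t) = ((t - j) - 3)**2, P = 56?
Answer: -203375860525/35592679 ≈ -5714.0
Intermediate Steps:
Y(j, t) = (-3 + t - j)**2
G(s) = 1/(-200 + (-5 - 4*s**2)**2) (G(s) = 1/((3 - 4*s**2 - 1*8)**2 - 200) = 1/((3 - 4*s**2 - 8)**2 - 200) = 1/((-5 - 4*s**2)**2 - 200) = 1/(-200 + (-5 - 4*s**2)**2))
(-102*P - 2) - G(78/(-58)) = (-102*56 - 2) - 1/(-200 + (5 + 4*(78/(-58))**2)**2) = (-5712 - 2) - 1/(-200 + (5 + 4*(78*(-1/58))**2)**2) = -5714 - 1/(-200 + (5 + 4*(-39/29)**2)**2) = -5714 - 1/(-200 + (5 + 4*(1521/841))**2) = -5714 - 1/(-200 + (5 + 6084/841)**2) = -5714 - 1/(-200 + (10289/841)**2) = -5714 - 1/(-200 + 105863521/707281) = -5714 - 1/(-35592679/707281) = -5714 - 1*(-707281/35592679) = -5714 + 707281/35592679 = -203375860525/35592679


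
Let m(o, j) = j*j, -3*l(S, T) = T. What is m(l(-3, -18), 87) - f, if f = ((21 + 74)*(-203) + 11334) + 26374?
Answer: -10854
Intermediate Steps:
l(S, T) = -T/3
m(o, j) = j²
f = 18423 (f = (95*(-203) + 11334) + 26374 = (-19285 + 11334) + 26374 = -7951 + 26374 = 18423)
m(l(-3, -18), 87) - f = 87² - 1*18423 = 7569 - 18423 = -10854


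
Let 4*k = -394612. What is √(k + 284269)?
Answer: 12*√1289 ≈ 430.83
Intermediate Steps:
k = -98653 (k = (¼)*(-394612) = -98653)
√(k + 284269) = √(-98653 + 284269) = √185616 = 12*√1289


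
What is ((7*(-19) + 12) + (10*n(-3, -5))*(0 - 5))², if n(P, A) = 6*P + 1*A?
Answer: 1058841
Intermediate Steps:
n(P, A) = A + 6*P (n(P, A) = 6*P + A = A + 6*P)
((7*(-19) + 12) + (10*n(-3, -5))*(0 - 5))² = ((7*(-19) + 12) + (10*(-5 + 6*(-3)))*(0 - 5))² = ((-133 + 12) + (10*(-5 - 18))*(-5))² = (-121 + (10*(-23))*(-5))² = (-121 - 230*(-5))² = (-121 + 1150)² = 1029² = 1058841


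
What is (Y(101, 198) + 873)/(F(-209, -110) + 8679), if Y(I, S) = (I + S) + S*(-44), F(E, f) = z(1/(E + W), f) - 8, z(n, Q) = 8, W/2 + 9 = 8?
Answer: -7540/8679 ≈ -0.86876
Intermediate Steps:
W = -2 (W = -18 + 2*8 = -18 + 16 = -2)
F(E, f) = 0 (F(E, f) = 8 - 8 = 0)
Y(I, S) = I - 43*S (Y(I, S) = (I + S) - 44*S = I - 43*S)
(Y(101, 198) + 873)/(F(-209, -110) + 8679) = ((101 - 43*198) + 873)/(0 + 8679) = ((101 - 8514) + 873)/8679 = (-8413 + 873)*(1/8679) = -7540*1/8679 = -7540/8679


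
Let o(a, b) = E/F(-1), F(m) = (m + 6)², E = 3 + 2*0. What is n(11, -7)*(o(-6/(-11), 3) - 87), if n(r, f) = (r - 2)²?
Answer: -175932/25 ≈ -7037.3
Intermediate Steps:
E = 3 (E = 3 + 0 = 3)
n(r, f) = (-2 + r)²
F(m) = (6 + m)²
o(a, b) = 3/25 (o(a, b) = 3/((6 - 1)²) = 3/(5²) = 3/25)
n(11, -7)*(o(-6/(-11), 3) - 87) = (-2 + 11)²*(3/25 - 87) = 9²*(-2172/25) = 81*(-2172/25) = -175932/25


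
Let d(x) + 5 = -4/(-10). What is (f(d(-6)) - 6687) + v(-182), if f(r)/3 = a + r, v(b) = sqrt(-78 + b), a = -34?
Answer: -34014/5 + 2*I*sqrt(65) ≈ -6802.8 + 16.125*I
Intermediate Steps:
d(x) = -23/5 (d(x) = -5 - 4/(-10) = -5 - 4*(-1/10) = -5 + 2/5 = -23/5)
f(r) = -102 + 3*r (f(r) = 3*(-34 + r) = -102 + 3*r)
(f(d(-6)) - 6687) + v(-182) = ((-102 + 3*(-23/5)) - 6687) + sqrt(-78 - 182) = ((-102 - 69/5) - 6687) + sqrt(-260) = (-579/5 - 6687) + 2*I*sqrt(65) = -34014/5 + 2*I*sqrt(65)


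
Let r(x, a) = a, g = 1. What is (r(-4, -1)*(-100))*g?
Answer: 100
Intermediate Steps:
(r(-4, -1)*(-100))*g = -1*(-100)*1 = 100*1 = 100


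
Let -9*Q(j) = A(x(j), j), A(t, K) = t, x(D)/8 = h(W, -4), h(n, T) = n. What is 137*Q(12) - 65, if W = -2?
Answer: 1607/9 ≈ 178.56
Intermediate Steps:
x(D) = -16 (x(D) = 8*(-2) = -16)
Q(j) = 16/9 (Q(j) = -1/9*(-16) = 16/9)
137*Q(12) - 65 = 137*(16/9) - 65 = 2192/9 - 65 = 1607/9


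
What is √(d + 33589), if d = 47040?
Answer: √80629 ≈ 283.95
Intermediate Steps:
√(d + 33589) = √(47040 + 33589) = √80629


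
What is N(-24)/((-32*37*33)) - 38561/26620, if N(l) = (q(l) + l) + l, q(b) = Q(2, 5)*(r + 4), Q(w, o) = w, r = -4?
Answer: -1425547/984940 ≈ -1.4473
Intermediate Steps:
q(b) = 0 (q(b) = 2*(-4 + 4) = 2*0 = 0)
N(l) = 2*l (N(l) = (0 + l) + l = l + l = 2*l)
N(-24)/((-32*37*33)) - 38561/26620 = (2*(-24))/((-32*37*33)) - 38561/26620 = -48/((-1184*33)) - 38561*1/26620 = -48/(-39072) - 38561/26620 = -48*(-1/39072) - 38561/26620 = 1/814 - 38561/26620 = -1425547/984940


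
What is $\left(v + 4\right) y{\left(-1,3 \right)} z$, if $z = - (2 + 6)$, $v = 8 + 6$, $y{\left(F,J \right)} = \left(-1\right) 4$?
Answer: $576$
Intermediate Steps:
$y{\left(F,J \right)} = -4$
$v = 14$
$z = -8$ ($z = \left(-1\right) 8 = -8$)
$\left(v + 4\right) y{\left(-1,3 \right)} z = \left(14 + 4\right) \left(-4\right) \left(-8\right) = 18 \left(-4\right) \left(-8\right) = \left(-72\right) \left(-8\right) = 576$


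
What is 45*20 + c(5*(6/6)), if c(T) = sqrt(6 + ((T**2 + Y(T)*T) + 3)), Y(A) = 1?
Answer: 900 + sqrt(39) ≈ 906.25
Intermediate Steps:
c(T) = sqrt(9 + T + T**2) (c(T) = sqrt(6 + ((T**2 + 1*T) + 3)) = sqrt(6 + ((T**2 + T) + 3)) = sqrt(6 + ((T + T**2) + 3)) = sqrt(6 + (3 + T + T**2)) = sqrt(9 + T + T**2))
45*20 + c(5*(6/6)) = 45*20 + sqrt(9 + 5*(6/6) + (5*(6/6))**2) = 900 + sqrt(9 + 5*(6*(1/6)) + (5*(6*(1/6)))**2) = 900 + sqrt(9 + 5*1 + (5*1)**2) = 900 + sqrt(9 + 5 + 5**2) = 900 + sqrt(9 + 5 + 25) = 900 + sqrt(39)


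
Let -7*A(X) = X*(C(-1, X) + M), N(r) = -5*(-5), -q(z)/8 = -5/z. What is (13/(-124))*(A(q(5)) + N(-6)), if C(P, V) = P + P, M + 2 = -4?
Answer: -3107/868 ≈ -3.5795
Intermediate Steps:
M = -6 (M = -2 - 4 = -6)
q(z) = 40/z (q(z) = -(-40)/z = 40/z)
N(r) = 25
C(P, V) = 2*P
A(X) = 8*X/7 (A(X) = -X*(2*(-1) - 6)/7 = -X*(-2 - 6)/7 = -X*(-8)/7 = -(-8)*X/7 = 8*X/7)
(13/(-124))*(A(q(5)) + N(-6)) = (13/(-124))*(8*(40/5)/7 + 25) = (13*(-1/124))*(8*(40*(1/5))/7 + 25) = -13*((8/7)*8 + 25)/124 = -13*(64/7 + 25)/124 = -13/124*239/7 = -3107/868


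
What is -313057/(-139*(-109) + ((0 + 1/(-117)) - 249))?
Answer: -36627669/1743533 ≈ -21.008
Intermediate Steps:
-313057/(-139*(-109) + ((0 + 1/(-117)) - 249)) = -313057/(15151 + ((0 - 1/117) - 249)) = -313057/(15151 + (-1/117 - 249)) = -313057/(15151 - 29134/117) = -313057/1743533/117 = -313057*117/1743533 = -36627669/1743533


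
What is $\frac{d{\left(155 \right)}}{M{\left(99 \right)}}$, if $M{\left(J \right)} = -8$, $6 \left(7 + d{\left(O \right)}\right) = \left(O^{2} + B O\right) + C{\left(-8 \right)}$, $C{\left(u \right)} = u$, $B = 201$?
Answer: $- \frac{27565}{24} \approx -1148.5$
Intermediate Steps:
$d{\left(O \right)} = - \frac{25}{3} + \frac{O^{2}}{6} + \frac{67 O}{2}$ ($d{\left(O \right)} = -7 + \frac{\left(O^{2} + 201 O\right) - 8}{6} = -7 + \frac{-8 + O^{2} + 201 O}{6} = -7 + \left(- \frac{4}{3} + \frac{O^{2}}{6} + \frac{67 O}{2}\right) = - \frac{25}{3} + \frac{O^{2}}{6} + \frac{67 O}{2}$)
$\frac{d{\left(155 \right)}}{M{\left(99 \right)}} = \frac{- \frac{25}{3} + \frac{155^{2}}{6} + \frac{67}{2} \cdot 155}{-8} = \left(- \frac{25}{3} + \frac{1}{6} \cdot 24025 + \frac{10385}{2}\right) \left(- \frac{1}{8}\right) = \left(- \frac{25}{3} + \frac{24025}{6} + \frac{10385}{2}\right) \left(- \frac{1}{8}\right) = \frac{27565}{3} \left(- \frac{1}{8}\right) = - \frac{27565}{24}$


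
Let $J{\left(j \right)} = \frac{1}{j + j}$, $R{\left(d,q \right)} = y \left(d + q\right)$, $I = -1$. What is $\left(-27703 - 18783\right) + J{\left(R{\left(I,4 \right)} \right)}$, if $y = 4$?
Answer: $- \frac{1115663}{24} \approx -46486.0$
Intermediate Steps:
$R{\left(d,q \right)} = 4 d + 4 q$ ($R{\left(d,q \right)} = 4 \left(d + q\right) = 4 d + 4 q$)
$J{\left(j \right)} = \frac{1}{2 j}$
$\left(-27703 - 18783\right) + J{\left(R{\left(I,4 \right)} \right)} = \left(-27703 - 18783\right) + \frac{1}{2 \left(4 \left(-1\right) + 4 \cdot 4\right)} = -46486 + \frac{1}{2 \left(-4 + 16\right)} = -46486 + \frac{1}{2 \cdot 12} = -46486 + \frac{1}{2} \cdot \frac{1}{12} = -46486 + \frac{1}{24} = - \frac{1115663}{24}$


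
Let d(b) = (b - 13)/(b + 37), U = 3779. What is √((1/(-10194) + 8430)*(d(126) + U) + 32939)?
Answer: 2*√5503986254234187606/830811 ≈ 5647.6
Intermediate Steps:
d(b) = (-13 + b)/(37 + b)
√((1/(-10194) + 8430)*(d(126) + U) + 32939) = √((1/(-10194) + 8430)*((-13 + 126)/(37 + 126) + 3779) + 32939) = √((-1/10194 + 8430)*(113/163 + 3779) + 32939) = √(85935419*((1/163)*113 + 3779)/10194 + 32939) = √(85935419*(113/163 + 3779)/10194 + 32939) = √((85935419/10194)*(616090/163) + 32939) = √(26471976145855/830811 + 32939) = √(26499342229384/830811) = 2*√5503986254234187606/830811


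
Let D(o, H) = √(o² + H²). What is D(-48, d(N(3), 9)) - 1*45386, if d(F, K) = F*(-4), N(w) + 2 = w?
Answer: -45386 + 4*√145 ≈ -45338.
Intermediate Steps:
N(w) = -2 + w
d(F, K) = -4*F
D(o, H) = √(H² + o²)
D(-48, d(N(3), 9)) - 1*45386 = √((-4*(-2 + 3))² + (-48)²) - 1*45386 = √((-4*1)² + 2304) - 45386 = √((-4)² + 2304) - 45386 = √(16 + 2304) - 45386 = √2320 - 45386 = 4*√145 - 45386 = -45386 + 4*√145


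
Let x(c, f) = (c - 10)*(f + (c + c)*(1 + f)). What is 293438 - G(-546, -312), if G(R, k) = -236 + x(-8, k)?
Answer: 377626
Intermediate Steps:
x(c, f) = (-10 + c)*(f + 2*c*(1 + f)) (x(c, f) = (-10 + c)*(f + (2*c)*(1 + f)) = (-10 + c)*(f + 2*c*(1 + f)))
G(R, k) = 52 + 270*k (G(R, k) = -236 + (-20*(-8) - 10*k + 2*(-8)² - 19*(-8)*k + 2*k*(-8)²) = -236 + (160 - 10*k + 2*64 + 152*k + 2*k*64) = -236 + (160 - 10*k + 128 + 152*k + 128*k) = -236 + (288 + 270*k) = 52 + 270*k)
293438 - G(-546, -312) = 293438 - (52 + 270*(-312)) = 293438 - (52 - 84240) = 293438 - 1*(-84188) = 293438 + 84188 = 377626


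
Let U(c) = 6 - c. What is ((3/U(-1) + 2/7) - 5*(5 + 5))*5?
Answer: -1725/7 ≈ -246.43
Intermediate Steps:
((3/U(-1) + 2/7) - 5*(5 + 5))*5 = ((3/(6 - 1*(-1)) + 2/7) - 5*(5 + 5))*5 = ((3/(6 + 1) + 2*(⅐)) - 5*10)*5 = ((3/7 + 2/7) - 50)*5 = (5/7 - 50)*5 = -345/7*5 = -1725/7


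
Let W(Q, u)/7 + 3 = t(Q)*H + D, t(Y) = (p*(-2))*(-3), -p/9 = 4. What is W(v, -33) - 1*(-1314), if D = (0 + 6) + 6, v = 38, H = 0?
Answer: 1377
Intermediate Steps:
p = -36 (p = -9*4 = -36)
t(Y) = -216 (t(Y) = -36*(-2)*(-3) = 72*(-3) = -216)
D = 12 (D = 6 + 6 = 12)
W(Q, u) = 63 (W(Q, u) = -21 + 7*(-216*0 + 12) = -21 + 7*(0 + 12) = -21 + 7*12 = -21 + 84 = 63)
W(v, -33) - 1*(-1314) = 63 - 1*(-1314) = 63 + 1314 = 1377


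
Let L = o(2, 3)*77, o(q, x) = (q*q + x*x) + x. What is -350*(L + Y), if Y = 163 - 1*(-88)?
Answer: -519050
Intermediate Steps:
Y = 251 (Y = 163 + 88 = 251)
o(q, x) = x + q² + x² (o(q, x) = (q² + x²) + x = x + q² + x²)
L = 1232 (L = (3 + 2² + 3²)*77 = (3 + 4 + 9)*77 = 16*77 = 1232)
-350*(L + Y) = -350*(1232 + 251) = -350*1483 = -519050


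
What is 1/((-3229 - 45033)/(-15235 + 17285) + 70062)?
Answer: 1025/71789419 ≈ 1.4278e-5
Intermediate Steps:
1/((-3229 - 45033)/(-15235 + 17285) + 70062) = 1/(-48262/2050 + 70062) = 1/(-48262*1/2050 + 70062) = 1/(-24131/1025 + 70062) = 1/(71789419/1025) = 1025/71789419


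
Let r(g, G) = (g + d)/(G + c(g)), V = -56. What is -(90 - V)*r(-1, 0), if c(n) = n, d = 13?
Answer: 1752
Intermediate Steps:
r(g, G) = (13 + g)/(G + g) (r(g, G) = (g + 13)/(G + g) = (13 + g)/(G + g))
-(90 - V)*r(-1, 0) = -(90 - 1*(-56))*(13 - 1)/(0 - 1) = -(90 + 56)*12/(-1) = -146*(-1*12) = -146*(-12) = -1*(-1752) = 1752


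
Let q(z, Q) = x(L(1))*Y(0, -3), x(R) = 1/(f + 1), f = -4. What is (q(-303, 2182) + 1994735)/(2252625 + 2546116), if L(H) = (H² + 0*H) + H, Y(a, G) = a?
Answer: 1994735/4798741 ≈ 0.41568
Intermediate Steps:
L(H) = H + H² (L(H) = (H² + 0) + H = H² + H = H + H²)
x(R) = -⅓ (x(R) = 1/(-4 + 1) = 1/(-3) = -⅓)
q(z, Q) = 0 (q(z, Q) = -⅓*0 = 0)
(q(-303, 2182) + 1994735)/(2252625 + 2546116) = (0 + 1994735)/(2252625 + 2546116) = 1994735/4798741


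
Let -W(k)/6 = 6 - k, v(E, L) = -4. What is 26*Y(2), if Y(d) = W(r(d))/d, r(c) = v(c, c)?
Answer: -780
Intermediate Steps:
r(c) = -4
W(k) = -36 + 6*k (W(k) = -6*(6 - k) = -36 + 6*k)
Y(d) = -60/d (Y(d) = (-36 + 6*(-4))/d = (-36 - 24)/d = -60/d)
26*Y(2) = 26*(-60/2) = 26*(-60*½) = 26*(-30) = -780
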